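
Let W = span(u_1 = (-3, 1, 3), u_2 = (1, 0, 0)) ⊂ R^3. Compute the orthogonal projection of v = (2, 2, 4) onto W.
proj_W(v) = (2, 7/5, 21/5)

Set up U = [u_1 | ... | u_2] ∈ R^(3×2). The projector onto W = col(U) is P = U (U^T U)^(-1) U^T.
Compute U^T U =
  [19, -3]
  [-3, 1],
and U^T v = (8, 2).
Solve U^T U · c = U^T v for the coefficients: c = (7/5, 31/5). The projection is proj_W(v) = U c.
Check: (v - proj_W(v)) · u_1 = 0  (should be 0).
Check: (v - proj_W(v)) · u_2 = 0  (should be 0).
Result: proj_W(v) = (2, 7/5, 21/5).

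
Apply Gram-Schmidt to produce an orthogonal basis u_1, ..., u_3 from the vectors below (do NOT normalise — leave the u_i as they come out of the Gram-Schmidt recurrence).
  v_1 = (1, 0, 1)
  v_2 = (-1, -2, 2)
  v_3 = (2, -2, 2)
Orthogonal basis:
  u_1 = (1, 0, 1)
  u_2 = (-3/2, -2, 3/2)
  u_3 = (12/17, -18/17, -12/17)

Apply the Gram-Schmidt recurrence
  u_1 = v_1
  u_i = v_i − Σ_{j<i} ((v_i · u_j) / (u_j · u_j)) · u_j.

Step by step this gives:
  u_1 = (1, 0, 1)
  u_2 = (-3/2, -2, 3/2)
  u_3 = (12/17, -18/17, -12/17)

Orthogonality check:
  u_2 · u_1 = 0 (should be 0)
  u_3 · u_1 = 0 (should be 0)
  u_3 · u_2 = 0 (should be 0)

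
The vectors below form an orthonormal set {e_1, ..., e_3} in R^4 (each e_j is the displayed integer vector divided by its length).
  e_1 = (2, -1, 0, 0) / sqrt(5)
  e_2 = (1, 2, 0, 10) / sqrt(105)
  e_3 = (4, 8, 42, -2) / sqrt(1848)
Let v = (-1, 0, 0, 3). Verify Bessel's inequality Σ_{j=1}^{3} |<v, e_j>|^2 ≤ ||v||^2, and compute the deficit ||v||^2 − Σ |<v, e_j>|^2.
Σ |<v, e_j>|^2 = 195/22; ||v||^2 = 10; deficit = 25/22

Write each e_j = u_j / sqrt(<u_j, u_j>) where u_j is the displayed integer vector. Then <v, e_j> = <v, u_j> / sqrt(<u_j, u_j>), so |<v, e_j>|^2 = <v, u_j>^2 / <u_j, u_j>.
Coefficients: <v, e_1> = -2/sqrt(5), <v, e_2> = 29/sqrt(105), <v, e_3> = -10/sqrt(1848).
Square and sum: Σ |<v, e_j>|^2 = 195/22.
Compute ||v||^2 = v·v = 10.
Deficit = 10 − 195/22 = 25/22 ≥ 0, confirming Bessel's inequality. (The deficit equals ||v − Σ <v,e_j> e_j||^2, the squared distance from v to span{e_j}.)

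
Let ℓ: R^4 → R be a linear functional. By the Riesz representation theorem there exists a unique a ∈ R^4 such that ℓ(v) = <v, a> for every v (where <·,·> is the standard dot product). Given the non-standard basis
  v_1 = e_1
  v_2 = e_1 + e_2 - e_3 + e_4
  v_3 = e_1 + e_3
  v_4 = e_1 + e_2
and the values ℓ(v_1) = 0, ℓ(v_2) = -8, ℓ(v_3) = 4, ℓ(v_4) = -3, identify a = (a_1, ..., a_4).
a = (0, -3, 4, -1)

Write a = (a_1, ..., a_4) in the standard basis. For each basis vector v_i, ℓ(v_i) = <v_i, a> is a linear equation in the a_j's. Collect the n equations into a matrix system V a = ℓ, where row i of V is v_i (expressed in the standard basis). Since V is invertible (lower-triangular with 1s on the diagonal, up to permutation), solve by back-substitution:
  V =
[[1, 0, 0, 0],
 [1, 1, -1, 1],
 [1, 0, 1, 0],
 [1, 1, 0, 0]]
  V a = (0, -8, 4, -3)
Solving gives a = (0, -3, 4, -1).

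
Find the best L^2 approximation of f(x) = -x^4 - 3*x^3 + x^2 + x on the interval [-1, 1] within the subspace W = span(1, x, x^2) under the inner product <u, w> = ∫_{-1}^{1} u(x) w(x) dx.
g(x) = x^2/7 - 4*x/5 + 3/35

The best approximation g ∈ W is the orthogonal projection of f onto W. Writing g = a_0 + a_1 x + a_2 x^2, the coefficients solve the normal equations G · a = b where
  G_{ij} = <φ_i, φ_j> and b_i = <f, φ_i>, with φ_0 = 1, φ_1 = x, φ_2 = x^2.
G =
  [2, 0, 2/3]
  [0, 2/3, 0]
  [2/3, 0, 2/5],
b = (4/15, -8/15, 4/35).
Solving gives a_0 = 3/35, a_1 = -4/5, a_2 = 1/7, so
  g(x) = x^2/7 - 4*x/5 + 3/35.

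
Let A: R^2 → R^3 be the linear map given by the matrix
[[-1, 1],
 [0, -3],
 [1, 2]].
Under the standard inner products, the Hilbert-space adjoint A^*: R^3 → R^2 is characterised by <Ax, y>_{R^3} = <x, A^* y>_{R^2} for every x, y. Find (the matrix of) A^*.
A^* = A^T =
[[-1, 0, 1],
 [1, -3, 2]]

For real matrices with standard dot products, the defining identity <Ax, y> = <x, A^* y> gives (Ax)^T y = x^T (A^*) y, i.e. x^T A^T y = x^T (A^*) y. Since this holds for all x, y, we must have A^* = A^T. Therefore
A^* =
[[-1, 0, 1],
 [1, -3, 2]].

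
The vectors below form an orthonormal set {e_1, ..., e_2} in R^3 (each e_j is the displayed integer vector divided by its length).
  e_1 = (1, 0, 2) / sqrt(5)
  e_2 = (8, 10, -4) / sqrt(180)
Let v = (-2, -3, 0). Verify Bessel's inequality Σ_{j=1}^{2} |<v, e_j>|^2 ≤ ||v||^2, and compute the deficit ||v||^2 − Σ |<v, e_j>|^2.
Σ |<v, e_j>|^2 = 113/9; ||v||^2 = 13; deficit = 4/9

Write each e_j = u_j / sqrt(<u_j, u_j>) where u_j is the displayed integer vector. Then <v, e_j> = <v, u_j> / sqrt(<u_j, u_j>), so |<v, e_j>|^2 = <v, u_j>^2 / <u_j, u_j>.
Coefficients: <v, e_1> = -2/sqrt(5), <v, e_2> = -46/sqrt(180).
Square and sum: Σ |<v, e_j>|^2 = 113/9.
Compute ||v||^2 = v·v = 13.
Deficit = 13 − 113/9 = 4/9 ≥ 0, confirming Bessel's inequality. (The deficit equals ||v − Σ <v,e_j> e_j||^2, the squared distance from v to span{e_j}.)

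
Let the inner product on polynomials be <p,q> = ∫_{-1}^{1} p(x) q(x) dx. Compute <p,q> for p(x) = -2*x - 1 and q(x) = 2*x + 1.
<p,q> = -14/3

Expand the product: p(x)·q(x) = -4*x^2 - 4*x - 1.
∫_{-1}^{1} of each monomial x^k gives [2/(k+1) if k even, 0 if k odd]. Integrating term-by-term (or equivalently evaluating the antiderivative F(x) = -4*x^3/3 - 2*x^2 - x at the endpoints):
  F(1) − F(−1) = -13/3 − (1/3) = -14/3.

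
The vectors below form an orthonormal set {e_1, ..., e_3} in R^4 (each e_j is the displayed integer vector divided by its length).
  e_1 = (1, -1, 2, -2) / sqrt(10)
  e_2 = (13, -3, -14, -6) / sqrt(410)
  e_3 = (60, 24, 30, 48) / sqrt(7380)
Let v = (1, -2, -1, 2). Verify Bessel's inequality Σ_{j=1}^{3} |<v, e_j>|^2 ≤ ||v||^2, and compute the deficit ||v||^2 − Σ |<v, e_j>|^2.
Σ |<v, e_j>|^2 = 14/5; ||v||^2 = 10; deficit = 36/5

Write each e_j = u_j / sqrt(<u_j, u_j>) where u_j is the displayed integer vector. Then <v, e_j> = <v, u_j> / sqrt(<u_j, u_j>), so |<v, e_j>|^2 = <v, u_j>^2 / <u_j, u_j>.
Coefficients: <v, e_1> = -3/sqrt(10), <v, e_2> = 21/sqrt(410), <v, e_3> = 78/sqrt(7380).
Square and sum: Σ |<v, e_j>|^2 = 14/5.
Compute ||v||^2 = v·v = 10.
Deficit = 10 − 14/5 = 36/5 ≥ 0, confirming Bessel's inequality. (The deficit equals ||v − Σ <v,e_j> e_j||^2, the squared distance from v to span{e_j}.)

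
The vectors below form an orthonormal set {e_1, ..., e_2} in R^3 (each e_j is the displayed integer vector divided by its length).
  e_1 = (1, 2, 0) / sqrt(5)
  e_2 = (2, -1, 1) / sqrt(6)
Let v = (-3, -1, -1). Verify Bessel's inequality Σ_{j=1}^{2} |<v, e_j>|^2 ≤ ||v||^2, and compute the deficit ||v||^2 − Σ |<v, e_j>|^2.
Σ |<v, e_j>|^2 = 11; ||v||^2 = 11; deficit = 0

Write each e_j = u_j / sqrt(<u_j, u_j>) where u_j is the displayed integer vector. Then <v, e_j> = <v, u_j> / sqrt(<u_j, u_j>), so |<v, e_j>|^2 = <v, u_j>^2 / <u_j, u_j>.
Coefficients: <v, e_1> = -5/sqrt(5), <v, e_2> = -6/sqrt(6).
Square and sum: Σ |<v, e_j>|^2 = 11.
Compute ||v||^2 = v·v = 11.
Deficit = 11 − 11 = 0 ≥ 0, confirming Bessel's inequality. (The deficit equals ||v − Σ <v,e_j> e_j||^2, the squared distance from v to span{e_j}.)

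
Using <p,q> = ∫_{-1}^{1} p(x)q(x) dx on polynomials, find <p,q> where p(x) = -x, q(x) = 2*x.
<p,q> = -4/3

Expand the product: p(x)·q(x) = -2*x^2.
∫_{-1}^{1} of each monomial x^k gives [2/(k+1) if k even, 0 if k odd]. Integrating term-by-term (or equivalently evaluating the antiderivative F(x) = -2*x^3/3 at the endpoints):
  F(1) − F(−1) = -2/3 − (2/3) = -4/3.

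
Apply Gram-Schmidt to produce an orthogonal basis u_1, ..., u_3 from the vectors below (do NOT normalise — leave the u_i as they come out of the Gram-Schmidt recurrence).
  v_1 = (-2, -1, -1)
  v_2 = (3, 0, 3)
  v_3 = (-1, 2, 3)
Orthogonal basis:
  u_1 = (-2, -1, -1)
  u_2 = (0, -3/2, 3/2)
  u_3 = (-2, 2, 2)

Apply the Gram-Schmidt recurrence
  u_1 = v_1
  u_i = v_i − Σ_{j<i} ((v_i · u_j) / (u_j · u_j)) · u_j.

Step by step this gives:
  u_1 = (-2, -1, -1)
  u_2 = (0, -3/2, 3/2)
  u_3 = (-2, 2, 2)

Orthogonality check:
  u_2 · u_1 = 0 (should be 0)
  u_3 · u_1 = 0 (should be 0)
  u_3 · u_2 = 0 (should be 0)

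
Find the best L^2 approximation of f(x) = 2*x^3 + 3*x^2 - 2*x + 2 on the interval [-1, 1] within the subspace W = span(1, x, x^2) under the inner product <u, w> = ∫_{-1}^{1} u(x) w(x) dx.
g(x) = 3*x^2 - 4*x/5 + 2

The best approximation g ∈ W is the orthogonal projection of f onto W. Writing g = a_0 + a_1 x + a_2 x^2, the coefficients solve the normal equations G · a = b where
  G_{ij} = <φ_i, φ_j> and b_i = <f, φ_i>, with φ_0 = 1, φ_1 = x, φ_2 = x^2.
G =
  [2, 0, 2/3]
  [0, 2/3, 0]
  [2/3, 0, 2/5],
b = (6, -8/15, 38/15).
Solving gives a_0 = 2, a_1 = -4/5, a_2 = 3, so
  g(x) = 3*x^2 - 4*x/5 + 2.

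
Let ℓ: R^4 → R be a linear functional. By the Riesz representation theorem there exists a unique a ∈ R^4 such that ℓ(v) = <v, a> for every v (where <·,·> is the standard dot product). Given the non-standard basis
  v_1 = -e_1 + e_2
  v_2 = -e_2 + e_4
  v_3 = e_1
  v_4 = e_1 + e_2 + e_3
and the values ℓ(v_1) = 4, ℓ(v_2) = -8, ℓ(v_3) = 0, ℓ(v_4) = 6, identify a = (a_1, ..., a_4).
a = (0, 4, 2, -4)

Write a = (a_1, ..., a_4) in the standard basis. For each basis vector v_i, ℓ(v_i) = <v_i, a> is a linear equation in the a_j's. Collect the n equations into a matrix system V a = ℓ, where row i of V is v_i (expressed in the standard basis). Since V is invertible (lower-triangular with 1s on the diagonal, up to permutation), solve by back-substitution:
  V =
[[-1, 1, 0, 0],
 [0, -1, 0, 1],
 [1, 0, 0, 0],
 [1, 1, 1, 0]]
  V a = (4, -8, 0, 6)
Solving gives a = (0, 4, 2, -4).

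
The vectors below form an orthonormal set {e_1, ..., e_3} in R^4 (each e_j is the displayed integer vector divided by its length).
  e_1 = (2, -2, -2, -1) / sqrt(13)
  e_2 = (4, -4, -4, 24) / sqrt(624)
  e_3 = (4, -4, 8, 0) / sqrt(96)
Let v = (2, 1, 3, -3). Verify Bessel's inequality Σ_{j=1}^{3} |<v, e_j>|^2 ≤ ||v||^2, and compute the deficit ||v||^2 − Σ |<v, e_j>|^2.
Σ |<v, e_j>|^2 = 37/2; ||v||^2 = 23; deficit = 9/2

Write each e_j = u_j / sqrt(<u_j, u_j>) where u_j is the displayed integer vector. Then <v, e_j> = <v, u_j> / sqrt(<u_j, u_j>), so |<v, e_j>|^2 = <v, u_j>^2 / <u_j, u_j>.
Coefficients: <v, e_1> = -1/sqrt(13), <v, e_2> = -80/sqrt(624), <v, e_3> = 28/sqrt(96).
Square and sum: Σ |<v, e_j>|^2 = 37/2.
Compute ||v||^2 = v·v = 23.
Deficit = 23 − 37/2 = 9/2 ≥ 0, confirming Bessel's inequality. (The deficit equals ||v − Σ <v,e_j> e_j||^2, the squared distance from v to span{e_j}.)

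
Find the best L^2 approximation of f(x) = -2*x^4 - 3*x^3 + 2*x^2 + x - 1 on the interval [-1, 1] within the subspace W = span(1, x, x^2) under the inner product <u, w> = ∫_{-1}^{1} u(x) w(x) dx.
g(x) = 2*x^2/7 - 4*x/5 - 29/35

The best approximation g ∈ W is the orthogonal projection of f onto W. Writing g = a_0 + a_1 x + a_2 x^2, the coefficients solve the normal equations G · a = b where
  G_{ij} = <φ_i, φ_j> and b_i = <f, φ_i>, with φ_0 = 1, φ_1 = x, φ_2 = x^2.
G =
  [2, 0, 2/3]
  [0, 2/3, 0]
  [2/3, 0, 2/5],
b = (-22/15, -8/15, -46/105).
Solving gives a_0 = -29/35, a_1 = -4/5, a_2 = 2/7, so
  g(x) = 2*x^2/7 - 4*x/5 - 29/35.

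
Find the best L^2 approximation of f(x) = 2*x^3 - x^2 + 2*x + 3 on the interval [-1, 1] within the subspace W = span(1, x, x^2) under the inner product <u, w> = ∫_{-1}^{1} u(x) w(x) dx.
g(x) = -x^2 + 16*x/5 + 3

The best approximation g ∈ W is the orthogonal projection of f onto W. Writing g = a_0 + a_1 x + a_2 x^2, the coefficients solve the normal equations G · a = b where
  G_{ij} = <φ_i, φ_j> and b_i = <f, φ_i>, with φ_0 = 1, φ_1 = x, φ_2 = x^2.
G =
  [2, 0, 2/3]
  [0, 2/3, 0]
  [2/3, 0, 2/5],
b = (16/3, 32/15, 8/5).
Solving gives a_0 = 3, a_1 = 16/5, a_2 = -1, so
  g(x) = -x^2 + 16*x/5 + 3.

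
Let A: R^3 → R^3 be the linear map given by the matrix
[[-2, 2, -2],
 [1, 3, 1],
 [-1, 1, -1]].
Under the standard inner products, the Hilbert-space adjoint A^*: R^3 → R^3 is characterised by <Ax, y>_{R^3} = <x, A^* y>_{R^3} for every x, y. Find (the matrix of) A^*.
A^* = A^T =
[[-2, 1, -1],
 [2, 3, 1],
 [-2, 1, -1]]

For real matrices with standard dot products, the defining identity <Ax, y> = <x, A^* y> gives (Ax)^T y = x^T (A^*) y, i.e. x^T A^T y = x^T (A^*) y. Since this holds for all x, y, we must have A^* = A^T. Therefore
A^* =
[[-2, 1, -1],
 [2, 3, 1],
 [-2, 1, -1]].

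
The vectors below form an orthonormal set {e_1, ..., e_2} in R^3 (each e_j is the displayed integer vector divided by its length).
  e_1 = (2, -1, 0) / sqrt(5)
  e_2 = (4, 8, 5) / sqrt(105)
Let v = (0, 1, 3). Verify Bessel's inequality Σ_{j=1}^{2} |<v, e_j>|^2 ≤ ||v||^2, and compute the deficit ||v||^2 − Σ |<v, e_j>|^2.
Σ |<v, e_j>|^2 = 110/21; ||v||^2 = 10; deficit = 100/21

Write each e_j = u_j / sqrt(<u_j, u_j>) where u_j is the displayed integer vector. Then <v, e_j> = <v, u_j> / sqrt(<u_j, u_j>), so |<v, e_j>|^2 = <v, u_j>^2 / <u_j, u_j>.
Coefficients: <v, e_1> = -1/sqrt(5), <v, e_2> = 23/sqrt(105).
Square and sum: Σ |<v, e_j>|^2 = 110/21.
Compute ||v||^2 = v·v = 10.
Deficit = 10 − 110/21 = 100/21 ≥ 0, confirming Bessel's inequality. (The deficit equals ||v − Σ <v,e_j> e_j||^2, the squared distance from v to span{e_j}.)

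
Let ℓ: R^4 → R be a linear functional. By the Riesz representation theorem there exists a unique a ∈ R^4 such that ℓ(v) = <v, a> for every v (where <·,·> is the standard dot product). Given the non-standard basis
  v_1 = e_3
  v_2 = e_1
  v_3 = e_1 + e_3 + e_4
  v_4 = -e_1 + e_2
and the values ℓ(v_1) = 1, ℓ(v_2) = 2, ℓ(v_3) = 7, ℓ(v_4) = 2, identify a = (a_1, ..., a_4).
a = (2, 4, 1, 4)

Write a = (a_1, ..., a_4) in the standard basis. For each basis vector v_i, ℓ(v_i) = <v_i, a> is a linear equation in the a_j's. Collect the n equations into a matrix system V a = ℓ, where row i of V is v_i (expressed in the standard basis). Since V is invertible (lower-triangular with 1s on the diagonal, up to permutation), solve by back-substitution:
  V =
[[0, 0, 1, 0],
 [1, 0, 0, 0],
 [1, 0, 1, 1],
 [-1, 1, 0, 0]]
  V a = (1, 2, 7, 2)
Solving gives a = (2, 4, 1, 4).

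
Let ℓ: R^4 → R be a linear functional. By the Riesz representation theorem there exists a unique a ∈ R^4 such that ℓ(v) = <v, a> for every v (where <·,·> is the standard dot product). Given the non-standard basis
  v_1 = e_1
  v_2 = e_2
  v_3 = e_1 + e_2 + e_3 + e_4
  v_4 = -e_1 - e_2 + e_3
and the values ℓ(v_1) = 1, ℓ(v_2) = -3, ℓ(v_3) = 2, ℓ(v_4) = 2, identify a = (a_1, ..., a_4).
a = (1, -3, 0, 4)

Write a = (a_1, ..., a_4) in the standard basis. For each basis vector v_i, ℓ(v_i) = <v_i, a> is a linear equation in the a_j's. Collect the n equations into a matrix system V a = ℓ, where row i of V is v_i (expressed in the standard basis). Since V is invertible (lower-triangular with 1s on the diagonal, up to permutation), solve by back-substitution:
  V =
[[1, 0, 0, 0],
 [0, 1, 0, 0],
 [1, 1, 1, 1],
 [-1, -1, 1, 0]]
  V a = (1, -3, 2, 2)
Solving gives a = (1, -3, 0, 4).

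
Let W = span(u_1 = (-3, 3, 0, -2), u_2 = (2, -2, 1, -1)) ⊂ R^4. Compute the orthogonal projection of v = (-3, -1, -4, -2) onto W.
proj_W(v) = (-23/15, 23/15, -4/15, -2/5)

Set up U = [u_1 | ... | u_2] ∈ R^(4×2). The projector onto W = col(U) is P = U (U^T U)^(-1) U^T.
Compute U^T U =
  [22, -10]
  [-10, 10],
and U^T v = (10, -6).
Solve U^T U · c = U^T v for the coefficients: c = (1/3, -4/15). The projection is proj_W(v) = U c.
Check: (v - proj_W(v)) · u_1 = 0  (should be 0).
Check: (v - proj_W(v)) · u_2 = 0  (should be 0).
Result: proj_W(v) = (-23/15, 23/15, -4/15, -2/5).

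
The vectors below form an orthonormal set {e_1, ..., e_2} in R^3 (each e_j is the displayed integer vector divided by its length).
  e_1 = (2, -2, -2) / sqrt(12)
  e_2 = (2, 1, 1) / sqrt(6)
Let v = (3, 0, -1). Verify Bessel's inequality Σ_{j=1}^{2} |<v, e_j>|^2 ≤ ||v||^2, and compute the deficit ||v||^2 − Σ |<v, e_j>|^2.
Σ |<v, e_j>|^2 = 19/2; ||v||^2 = 10; deficit = 1/2

Write each e_j = u_j / sqrt(<u_j, u_j>) where u_j is the displayed integer vector. Then <v, e_j> = <v, u_j> / sqrt(<u_j, u_j>), so |<v, e_j>|^2 = <v, u_j>^2 / <u_j, u_j>.
Coefficients: <v, e_1> = 8/sqrt(12), <v, e_2> = 5/sqrt(6).
Square and sum: Σ |<v, e_j>|^2 = 19/2.
Compute ||v||^2 = v·v = 10.
Deficit = 10 − 19/2 = 1/2 ≥ 0, confirming Bessel's inequality. (The deficit equals ||v − Σ <v,e_j> e_j||^2, the squared distance from v to span{e_j}.)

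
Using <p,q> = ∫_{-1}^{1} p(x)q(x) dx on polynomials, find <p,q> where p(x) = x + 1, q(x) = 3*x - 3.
<p,q> = -4

Expand the product: p(x)·q(x) = 3*x^2 - 3.
∫_{-1}^{1} of each monomial x^k gives [2/(k+1) if k even, 0 if k odd]. Integrating term-by-term (or equivalently evaluating the antiderivative F(x) = x^3 - 3*x at the endpoints):
  F(1) − F(−1) = -2 − (2) = -4.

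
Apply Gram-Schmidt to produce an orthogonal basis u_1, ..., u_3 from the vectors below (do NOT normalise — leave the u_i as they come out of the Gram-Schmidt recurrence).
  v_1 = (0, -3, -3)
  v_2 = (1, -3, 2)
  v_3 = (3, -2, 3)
Orthogonal basis:
  u_1 = (0, -3, -3)
  u_2 = (1, -5/2, 5/2)
  u_3 = (50/27, 10/27, -10/27)

Apply the Gram-Schmidt recurrence
  u_1 = v_1
  u_i = v_i − Σ_{j<i} ((v_i · u_j) / (u_j · u_j)) · u_j.

Step by step this gives:
  u_1 = (0, -3, -3)
  u_2 = (1, -5/2, 5/2)
  u_3 = (50/27, 10/27, -10/27)

Orthogonality check:
  u_2 · u_1 = 0 (should be 0)
  u_3 · u_1 = 0 (should be 0)
  u_3 · u_2 = 0 (should be 0)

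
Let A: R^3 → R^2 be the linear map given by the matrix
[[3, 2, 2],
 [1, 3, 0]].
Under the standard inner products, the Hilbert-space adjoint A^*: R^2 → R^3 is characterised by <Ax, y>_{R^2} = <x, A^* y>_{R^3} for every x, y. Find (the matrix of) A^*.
A^* = A^T =
[[3, 1],
 [2, 3],
 [2, 0]]

For real matrices with standard dot products, the defining identity <Ax, y> = <x, A^* y> gives (Ax)^T y = x^T (A^*) y, i.e. x^T A^T y = x^T (A^*) y. Since this holds for all x, y, we must have A^* = A^T. Therefore
A^* =
[[3, 1],
 [2, 3],
 [2, 0]].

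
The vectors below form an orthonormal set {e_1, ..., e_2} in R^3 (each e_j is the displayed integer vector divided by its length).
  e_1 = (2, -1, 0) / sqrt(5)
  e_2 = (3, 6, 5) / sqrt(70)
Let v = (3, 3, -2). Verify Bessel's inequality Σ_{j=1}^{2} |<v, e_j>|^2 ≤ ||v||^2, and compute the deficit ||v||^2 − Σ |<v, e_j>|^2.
Σ |<v, e_j>|^2 = 83/14; ||v||^2 = 22; deficit = 225/14

Write each e_j = u_j / sqrt(<u_j, u_j>) where u_j is the displayed integer vector. Then <v, e_j> = <v, u_j> / sqrt(<u_j, u_j>), so |<v, e_j>|^2 = <v, u_j>^2 / <u_j, u_j>.
Coefficients: <v, e_1> = 3/sqrt(5), <v, e_2> = 17/sqrt(70).
Square and sum: Σ |<v, e_j>|^2 = 83/14.
Compute ||v||^2 = v·v = 22.
Deficit = 22 − 83/14 = 225/14 ≥ 0, confirming Bessel's inequality. (The deficit equals ||v − Σ <v,e_j> e_j||^2, the squared distance from v to span{e_j}.)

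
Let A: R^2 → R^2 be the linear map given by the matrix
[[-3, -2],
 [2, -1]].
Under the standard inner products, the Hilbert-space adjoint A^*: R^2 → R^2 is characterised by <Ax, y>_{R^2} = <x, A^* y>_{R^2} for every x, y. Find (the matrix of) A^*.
A^* = A^T =
[[-3, 2],
 [-2, -1]]

For real matrices with standard dot products, the defining identity <Ax, y> = <x, A^* y> gives (Ax)^T y = x^T (A^*) y, i.e. x^T A^T y = x^T (A^*) y. Since this holds for all x, y, we must have A^* = A^T. Therefore
A^* =
[[-3, 2],
 [-2, -1]].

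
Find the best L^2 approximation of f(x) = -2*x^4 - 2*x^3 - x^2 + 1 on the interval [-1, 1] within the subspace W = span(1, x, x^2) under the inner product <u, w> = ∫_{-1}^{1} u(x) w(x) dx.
g(x) = -19*x^2/7 - 6*x/5 + 41/35

The best approximation g ∈ W is the orthogonal projection of f onto W. Writing g = a_0 + a_1 x + a_2 x^2, the coefficients solve the normal equations G · a = b where
  G_{ij} = <φ_i, φ_j> and b_i = <f, φ_i>, with φ_0 = 1, φ_1 = x, φ_2 = x^2.
G =
  [2, 0, 2/3]
  [0, 2/3, 0]
  [2/3, 0, 2/5],
b = (8/15, -4/5, -32/105).
Solving gives a_0 = 41/35, a_1 = -6/5, a_2 = -19/7, so
  g(x) = -19*x^2/7 - 6*x/5 + 41/35.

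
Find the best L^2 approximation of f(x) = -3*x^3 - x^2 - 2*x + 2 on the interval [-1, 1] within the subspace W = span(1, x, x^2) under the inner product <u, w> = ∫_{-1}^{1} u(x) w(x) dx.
g(x) = -x^2 - 19*x/5 + 2

The best approximation g ∈ W is the orthogonal projection of f onto W. Writing g = a_0 + a_1 x + a_2 x^2, the coefficients solve the normal equations G · a = b where
  G_{ij} = <φ_i, φ_j> and b_i = <f, φ_i>, with φ_0 = 1, φ_1 = x, φ_2 = x^2.
G =
  [2, 0, 2/3]
  [0, 2/3, 0]
  [2/3, 0, 2/5],
b = (10/3, -38/15, 14/15).
Solving gives a_0 = 2, a_1 = -19/5, a_2 = -1, so
  g(x) = -x^2 - 19*x/5 + 2.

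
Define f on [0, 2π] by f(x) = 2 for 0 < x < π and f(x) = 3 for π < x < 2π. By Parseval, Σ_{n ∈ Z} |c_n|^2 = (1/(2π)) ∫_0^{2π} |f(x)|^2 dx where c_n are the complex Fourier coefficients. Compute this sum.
Σ |c_n|^2 = 13/2

Parseval equates the L^2 energy of f (normalised by 1/(2π)) with the ℓ^2 sum of its Fourier coefficients: (1/(2π)) ∫_0^{2π} |f|^2 = Σ |c_n|^2.
Compute the left side: (1/(2π)) [∫_0^π 2^2 dx + ∫_π^{2π} 3^2 dx] = (1/(2π)) · (4π + 9π) = (4 + 9)/2 = 13/2.
So Σ_{n ∈ Z} |c_n|^2 = 13/2.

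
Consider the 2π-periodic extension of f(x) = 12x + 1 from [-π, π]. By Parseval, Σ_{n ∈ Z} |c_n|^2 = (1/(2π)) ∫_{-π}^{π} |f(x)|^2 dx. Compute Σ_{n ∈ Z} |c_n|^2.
Σ |c_n|^2 = 48π^2 + 1

Expand and integrate term by term over [-π, π]:
  ∫ (12x)^2 dx = 144·(2π^3/3); ∫ 2·12·(1)·x dx = 0 (odd integrand); ∫ 1^2 dx = 1·2π.
So (1/(2π)) ∫_{-π}^{π} (12x + 1)^2 dx = 144π^2/3 + 1 = 48π^2 + 1.
Parseval ⇒ Σ |c_n|^2 = 48π^2 + 1.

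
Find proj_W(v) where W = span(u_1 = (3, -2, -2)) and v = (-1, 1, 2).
proj_W(v) = (-27/17, 18/17, 18/17)

Set up U = [u_1 | ... | u_1] ∈ R^(3×1). The projector onto W = col(U) is P = U (U^T U)^(-1) U^T.
Compute U^T U =
  [17],
and U^T v = (-9).
Solve U^T U · c = U^T v for the coefficients: c = (-9/17). The projection is proj_W(v) = U c.
Check: (v - proj_W(v)) · u_1 = 0  (should be 0).
Result: proj_W(v) = (-27/17, 18/17, 18/17).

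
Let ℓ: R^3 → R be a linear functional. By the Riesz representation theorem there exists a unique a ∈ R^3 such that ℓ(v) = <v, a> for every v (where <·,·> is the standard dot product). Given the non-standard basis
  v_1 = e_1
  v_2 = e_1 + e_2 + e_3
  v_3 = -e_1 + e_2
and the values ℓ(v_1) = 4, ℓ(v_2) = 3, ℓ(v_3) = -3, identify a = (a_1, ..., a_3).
a = (4, 1, -2)

Write a = (a_1, ..., a_3) in the standard basis. For each basis vector v_i, ℓ(v_i) = <v_i, a> is a linear equation in the a_j's. Collect the n equations into a matrix system V a = ℓ, where row i of V is v_i (expressed in the standard basis). Since V is invertible (lower-triangular with 1s on the diagonal, up to permutation), solve by back-substitution:
  V =
[[1, 0, 0],
 [1, 1, 1],
 [-1, 1, 0]]
  V a = (4, 3, -3)
Solving gives a = (4, 1, -2).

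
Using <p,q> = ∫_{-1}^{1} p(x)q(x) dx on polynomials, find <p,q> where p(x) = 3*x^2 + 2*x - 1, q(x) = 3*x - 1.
<p,q> = 4

Expand the product: p(x)·q(x) = 9*x^3 + 3*x^2 - 5*x + 1.
∫_{-1}^{1} of each monomial x^k gives [2/(k+1) if k even, 0 if k odd]. Integrating term-by-term (or equivalently evaluating the antiderivative F(x) = 9*x^4/4 + x^3 - 5*x^2/2 + x at the endpoints):
  F(1) − F(−1) = 7/4 − (-9/4) = 4.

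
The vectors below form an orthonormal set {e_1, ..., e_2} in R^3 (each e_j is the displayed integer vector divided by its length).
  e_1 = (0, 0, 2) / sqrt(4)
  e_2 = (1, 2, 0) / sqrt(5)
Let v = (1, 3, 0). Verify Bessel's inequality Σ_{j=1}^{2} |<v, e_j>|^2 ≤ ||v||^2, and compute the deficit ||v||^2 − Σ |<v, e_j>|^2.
Σ |<v, e_j>|^2 = 49/5; ||v||^2 = 10; deficit = 1/5

Write each e_j = u_j / sqrt(<u_j, u_j>) where u_j is the displayed integer vector. Then <v, e_j> = <v, u_j> / sqrt(<u_j, u_j>), so |<v, e_j>|^2 = <v, u_j>^2 / <u_j, u_j>.
Coefficients: <v, e_1> = 0/sqrt(4), <v, e_2> = 7/sqrt(5).
Square and sum: Σ |<v, e_j>|^2 = 49/5.
Compute ||v||^2 = v·v = 10.
Deficit = 10 − 49/5 = 1/5 ≥ 0, confirming Bessel's inequality. (The deficit equals ||v − Σ <v,e_j> e_j||^2, the squared distance from v to span{e_j}.)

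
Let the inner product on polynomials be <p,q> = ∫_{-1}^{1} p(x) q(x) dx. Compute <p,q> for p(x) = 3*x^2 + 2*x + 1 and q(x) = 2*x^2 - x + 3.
<p,q> = 72/5

Expand the product: p(x)·q(x) = 6*x^4 + x^3 + 9*x^2 + 5*x + 3.
∫_{-1}^{1} of each monomial x^k gives [2/(k+1) if k even, 0 if k odd]. Integrating term-by-term (or equivalently evaluating the antiderivative F(x) = 6*x^5/5 + x^4/4 + 3*x^3 + 5*x^2/2 + 3*x at the endpoints):
  F(1) − F(−1) = 199/20 − (-89/20) = 72/5.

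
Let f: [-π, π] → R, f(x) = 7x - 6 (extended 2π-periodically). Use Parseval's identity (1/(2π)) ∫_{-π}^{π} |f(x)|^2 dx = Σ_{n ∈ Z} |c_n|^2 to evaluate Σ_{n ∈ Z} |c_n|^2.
Σ |c_n|^2 = 49π^2/3 + 36

Expand and integrate term by term over [-π, π]:
  ∫ (7x)^2 dx = 49·(2π^3/3); ∫ 2·7·(-6)·x dx = 0 (odd integrand); ∫ (-6)^2 dx = 36·2π.
So (1/(2π)) ∫_{-π}^{π} (7x - 6)^2 dx = 49π^2/3 + 36 = 49π^2/3 + 36.
Parseval ⇒ Σ |c_n|^2 = 49π^2/3 + 36.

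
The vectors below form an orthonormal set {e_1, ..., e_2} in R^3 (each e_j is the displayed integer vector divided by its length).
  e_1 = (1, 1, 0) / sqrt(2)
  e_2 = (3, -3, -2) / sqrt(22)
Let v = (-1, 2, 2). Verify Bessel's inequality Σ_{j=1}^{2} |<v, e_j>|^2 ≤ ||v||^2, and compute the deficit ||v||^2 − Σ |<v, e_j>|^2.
Σ |<v, e_j>|^2 = 90/11; ||v||^2 = 9; deficit = 9/11

Write each e_j = u_j / sqrt(<u_j, u_j>) where u_j is the displayed integer vector. Then <v, e_j> = <v, u_j> / sqrt(<u_j, u_j>), so |<v, e_j>|^2 = <v, u_j>^2 / <u_j, u_j>.
Coefficients: <v, e_1> = 1/sqrt(2), <v, e_2> = -13/sqrt(22).
Square and sum: Σ |<v, e_j>|^2 = 90/11.
Compute ||v||^2 = v·v = 9.
Deficit = 9 − 90/11 = 9/11 ≥ 0, confirming Bessel's inequality. (The deficit equals ||v − Σ <v,e_j> e_j||^2, the squared distance from v to span{e_j}.)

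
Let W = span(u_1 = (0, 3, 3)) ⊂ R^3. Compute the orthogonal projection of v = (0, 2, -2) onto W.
proj_W(v) = (0, 0, 0)

Set up U = [u_1 | ... | u_1] ∈ R^(3×1). The projector onto W = col(U) is P = U (U^T U)^(-1) U^T.
Compute U^T U =
  [18],
and U^T v = (0).
Solve U^T U · c = U^T v for the coefficients: c = (0). The projection is proj_W(v) = U c.
Check: (v - proj_W(v)) · u_1 = 0  (should be 0).
Result: proj_W(v) = (0, 0, 0).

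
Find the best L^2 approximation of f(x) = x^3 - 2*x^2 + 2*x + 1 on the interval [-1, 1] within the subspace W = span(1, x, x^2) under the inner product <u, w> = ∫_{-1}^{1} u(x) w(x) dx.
g(x) = -2*x^2 + 13*x/5 + 1

The best approximation g ∈ W is the orthogonal projection of f onto W. Writing g = a_0 + a_1 x + a_2 x^2, the coefficients solve the normal equations G · a = b where
  G_{ij} = <φ_i, φ_j> and b_i = <f, φ_i>, with φ_0 = 1, φ_1 = x, φ_2 = x^2.
G =
  [2, 0, 2/3]
  [0, 2/3, 0]
  [2/3, 0, 2/5],
b = (2/3, 26/15, -2/15).
Solving gives a_0 = 1, a_1 = 13/5, a_2 = -2, so
  g(x) = -2*x^2 + 13*x/5 + 1.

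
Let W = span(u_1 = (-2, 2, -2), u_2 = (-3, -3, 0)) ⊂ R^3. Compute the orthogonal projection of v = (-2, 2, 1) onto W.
proj_W(v) = (-1, 1, -1)

Set up U = [u_1 | ... | u_2] ∈ R^(3×2). The projector onto W = col(U) is P = U (U^T U)^(-1) U^T.
Compute U^T U =
  [12, 0]
  [0, 18],
and U^T v = (6, 0).
Solve U^T U · c = U^T v for the coefficients: c = (1/2, 0). The projection is proj_W(v) = U c.
Check: (v - proj_W(v)) · u_1 = 0  (should be 0).
Check: (v - proj_W(v)) · u_2 = 0  (should be 0).
Result: proj_W(v) = (-1, 1, -1).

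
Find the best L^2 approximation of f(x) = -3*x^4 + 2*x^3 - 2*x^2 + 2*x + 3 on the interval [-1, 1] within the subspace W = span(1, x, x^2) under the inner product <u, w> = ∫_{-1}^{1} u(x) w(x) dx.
g(x) = -32*x^2/7 + 16*x/5 + 114/35

The best approximation g ∈ W is the orthogonal projection of f onto W. Writing g = a_0 + a_1 x + a_2 x^2, the coefficients solve the normal equations G · a = b where
  G_{ij} = <φ_i, φ_j> and b_i = <f, φ_i>, with φ_0 = 1, φ_1 = x, φ_2 = x^2.
G =
  [2, 0, 2/3]
  [0, 2/3, 0]
  [2/3, 0, 2/5],
b = (52/15, 32/15, 12/35).
Solving gives a_0 = 114/35, a_1 = 16/5, a_2 = -32/7, so
  g(x) = -32*x^2/7 + 16*x/5 + 114/35.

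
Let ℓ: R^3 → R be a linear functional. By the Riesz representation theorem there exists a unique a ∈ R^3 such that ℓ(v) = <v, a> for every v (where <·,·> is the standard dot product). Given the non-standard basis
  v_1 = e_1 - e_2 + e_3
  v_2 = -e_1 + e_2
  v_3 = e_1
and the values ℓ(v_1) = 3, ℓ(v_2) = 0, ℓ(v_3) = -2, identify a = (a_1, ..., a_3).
a = (-2, -2, 3)

Write a = (a_1, ..., a_3) in the standard basis. For each basis vector v_i, ℓ(v_i) = <v_i, a> is a linear equation in the a_j's. Collect the n equations into a matrix system V a = ℓ, where row i of V is v_i (expressed in the standard basis). Since V is invertible (lower-triangular with 1s on the diagonal, up to permutation), solve by back-substitution:
  V =
[[1, -1, 1],
 [-1, 1, 0],
 [1, 0, 0]]
  V a = (3, 0, -2)
Solving gives a = (-2, -2, 3).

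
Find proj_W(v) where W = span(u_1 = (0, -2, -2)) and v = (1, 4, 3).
proj_W(v) = (0, 7/2, 7/2)

Set up U = [u_1 | ... | u_1] ∈ R^(3×1). The projector onto W = col(U) is P = U (U^T U)^(-1) U^T.
Compute U^T U =
  [8],
and U^T v = (-14).
Solve U^T U · c = U^T v for the coefficients: c = (-7/4). The projection is proj_W(v) = U c.
Check: (v - proj_W(v)) · u_1 = 0  (should be 0).
Result: proj_W(v) = (0, 7/2, 7/2).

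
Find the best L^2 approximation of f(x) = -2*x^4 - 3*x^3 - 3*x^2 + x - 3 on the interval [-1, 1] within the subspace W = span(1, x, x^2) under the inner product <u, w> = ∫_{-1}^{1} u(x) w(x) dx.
g(x) = -33*x^2/7 - 4*x/5 - 99/35

The best approximation g ∈ W is the orthogonal projection of f onto W. Writing g = a_0 + a_1 x + a_2 x^2, the coefficients solve the normal equations G · a = b where
  G_{ij} = <φ_i, φ_j> and b_i = <f, φ_i>, with φ_0 = 1, φ_1 = x, φ_2 = x^2.
G =
  [2, 0, 2/3]
  [0, 2/3, 0]
  [2/3, 0, 2/5],
b = (-44/5, -8/15, -132/35).
Solving gives a_0 = -99/35, a_1 = -4/5, a_2 = -33/7, so
  g(x) = -33*x^2/7 - 4*x/5 - 99/35.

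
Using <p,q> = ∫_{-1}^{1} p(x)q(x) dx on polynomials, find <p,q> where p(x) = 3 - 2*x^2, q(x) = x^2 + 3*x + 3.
<p,q> = 76/5

Expand the product: p(x)·q(x) = -2*x^4 - 6*x^3 - 3*x^2 + 9*x + 9.
∫_{-1}^{1} of each monomial x^k gives [2/(k+1) if k even, 0 if k odd]. Integrating term-by-term (or equivalently evaluating the antiderivative F(x) = -2*x^5/5 - 3*x^4/2 - x^3 + 9*x^2/2 + 9*x at the endpoints):
  F(1) − F(−1) = 53/5 − (-23/5) = 76/5.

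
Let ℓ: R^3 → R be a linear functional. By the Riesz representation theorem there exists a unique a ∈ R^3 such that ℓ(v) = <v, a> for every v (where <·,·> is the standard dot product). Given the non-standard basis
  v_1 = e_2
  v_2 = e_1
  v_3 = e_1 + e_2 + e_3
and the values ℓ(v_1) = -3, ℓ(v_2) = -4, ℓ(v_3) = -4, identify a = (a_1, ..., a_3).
a = (-4, -3, 3)

Write a = (a_1, ..., a_3) in the standard basis. For each basis vector v_i, ℓ(v_i) = <v_i, a> is a linear equation in the a_j's. Collect the n equations into a matrix system V a = ℓ, where row i of V is v_i (expressed in the standard basis). Since V is invertible (lower-triangular with 1s on the diagonal, up to permutation), solve by back-substitution:
  V =
[[0, 1, 0],
 [1, 0, 0],
 [1, 1, 1]]
  V a = (-3, -4, -4)
Solving gives a = (-4, -3, 3).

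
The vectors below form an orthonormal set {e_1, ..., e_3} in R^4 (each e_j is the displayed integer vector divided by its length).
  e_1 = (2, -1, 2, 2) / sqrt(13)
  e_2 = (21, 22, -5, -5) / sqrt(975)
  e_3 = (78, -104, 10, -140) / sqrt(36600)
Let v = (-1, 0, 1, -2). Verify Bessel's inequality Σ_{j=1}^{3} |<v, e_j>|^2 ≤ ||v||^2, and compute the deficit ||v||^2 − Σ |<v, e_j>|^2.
Σ |<v, e_j>|^2 = 166/61; ||v||^2 = 6; deficit = 200/61

Write each e_j = u_j / sqrt(<u_j, u_j>) where u_j is the displayed integer vector. Then <v, e_j> = <v, u_j> / sqrt(<u_j, u_j>), so |<v, e_j>|^2 = <v, u_j>^2 / <u_j, u_j>.
Coefficients: <v, e_1> = -4/sqrt(13), <v, e_2> = -16/sqrt(975), <v, e_3> = 212/sqrt(36600).
Square and sum: Σ |<v, e_j>|^2 = 166/61.
Compute ||v||^2 = v·v = 6.
Deficit = 6 − 166/61 = 200/61 ≥ 0, confirming Bessel's inequality. (The deficit equals ||v − Σ <v,e_j> e_j||^2, the squared distance from v to span{e_j}.)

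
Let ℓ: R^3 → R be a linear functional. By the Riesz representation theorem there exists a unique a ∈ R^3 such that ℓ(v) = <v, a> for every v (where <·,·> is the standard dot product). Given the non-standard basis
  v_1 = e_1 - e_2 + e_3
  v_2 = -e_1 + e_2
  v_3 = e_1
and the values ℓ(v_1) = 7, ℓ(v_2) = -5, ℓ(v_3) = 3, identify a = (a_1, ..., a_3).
a = (3, -2, 2)

Write a = (a_1, ..., a_3) in the standard basis. For each basis vector v_i, ℓ(v_i) = <v_i, a> is a linear equation in the a_j's. Collect the n equations into a matrix system V a = ℓ, where row i of V is v_i (expressed in the standard basis). Since V is invertible (lower-triangular with 1s on the diagonal, up to permutation), solve by back-substitution:
  V =
[[1, -1, 1],
 [-1, 1, 0],
 [1, 0, 0]]
  V a = (7, -5, 3)
Solving gives a = (3, -2, 2).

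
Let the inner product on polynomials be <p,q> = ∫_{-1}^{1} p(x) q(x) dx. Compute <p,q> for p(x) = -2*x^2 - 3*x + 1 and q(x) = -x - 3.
<p,q> = 0

Expand the product: p(x)·q(x) = 2*x^3 + 9*x^2 + 8*x - 3.
∫_{-1}^{1} of each monomial x^k gives [2/(k+1) if k even, 0 if k odd]. Integrating term-by-term (or equivalently evaluating the antiderivative F(x) = x^4/2 + 3*x^3 + 4*x^2 - 3*x at the endpoints):
  F(1) − F(−1) = 9/2 − (9/2) = 0.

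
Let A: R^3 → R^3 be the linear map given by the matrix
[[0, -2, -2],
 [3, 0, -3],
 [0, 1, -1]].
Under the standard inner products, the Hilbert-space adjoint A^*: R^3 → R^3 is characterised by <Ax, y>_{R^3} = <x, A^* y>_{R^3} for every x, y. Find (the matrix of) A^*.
A^* = A^T =
[[0, 3, 0],
 [-2, 0, 1],
 [-2, -3, -1]]

For real matrices with standard dot products, the defining identity <Ax, y> = <x, A^* y> gives (Ax)^T y = x^T (A^*) y, i.e. x^T A^T y = x^T (A^*) y. Since this holds for all x, y, we must have A^* = A^T. Therefore
A^* =
[[0, 3, 0],
 [-2, 0, 1],
 [-2, -3, -1]].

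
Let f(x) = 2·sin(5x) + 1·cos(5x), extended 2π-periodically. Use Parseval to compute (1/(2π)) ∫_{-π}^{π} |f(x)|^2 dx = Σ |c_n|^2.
Σ |c_n|^2 = 5/2

Expand |f|^2 and use orthogonality of {sin(nx), cos(mx)} on [-π, π]:
  ∫_{-π}^{π} sin(nx)^2 dx = π, ∫ cos(mx)^2 dx = π, and cross terms integrate to 0.
So ∫_{-π}^{π} f(x)^2 dx = 2^2 · π + 1^2 · π = (4 + 1)π.
Divide by 2π: (4 + 1)/2 = 5/2.
By Parseval, this equals Σ |c_n|^2.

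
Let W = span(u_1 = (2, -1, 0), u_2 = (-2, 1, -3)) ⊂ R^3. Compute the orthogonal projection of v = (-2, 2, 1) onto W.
proj_W(v) = (-12/5, 6/5, 1)

Set up U = [u_1 | ... | u_2] ∈ R^(3×2). The projector onto W = col(U) is P = U (U^T U)^(-1) U^T.
Compute U^T U =
  [5, -5]
  [-5, 14],
and U^T v = (-6, 3).
Solve U^T U · c = U^T v for the coefficients: c = (-23/15, -1/3). The projection is proj_W(v) = U c.
Check: (v - proj_W(v)) · u_1 = 0  (should be 0).
Check: (v - proj_W(v)) · u_2 = 0  (should be 0).
Result: proj_W(v) = (-12/5, 6/5, 1).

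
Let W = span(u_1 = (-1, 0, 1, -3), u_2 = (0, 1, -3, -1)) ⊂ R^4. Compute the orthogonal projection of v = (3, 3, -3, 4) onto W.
proj_W(v) = (18/11, 8/11, -42/11, 46/11)

Set up U = [u_1 | ... | u_2] ∈ R^(4×2). The projector onto W = col(U) is P = U (U^T U)^(-1) U^T.
Compute U^T U =
  [11, 0]
  [0, 11],
and U^T v = (-18, 8).
Solve U^T U · c = U^T v for the coefficients: c = (-18/11, 8/11). The projection is proj_W(v) = U c.
Check: (v - proj_W(v)) · u_1 = 0  (should be 0).
Check: (v - proj_W(v)) · u_2 = 0  (should be 0).
Result: proj_W(v) = (18/11, 8/11, -42/11, 46/11).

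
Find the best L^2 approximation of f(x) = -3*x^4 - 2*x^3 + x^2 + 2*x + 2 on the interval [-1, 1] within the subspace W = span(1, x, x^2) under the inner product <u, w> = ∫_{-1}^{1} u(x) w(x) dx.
g(x) = -11*x^2/7 + 4*x/5 + 79/35

The best approximation g ∈ W is the orthogonal projection of f onto W. Writing g = a_0 + a_1 x + a_2 x^2, the coefficients solve the normal equations G · a = b where
  G_{ij} = <φ_i, φ_j> and b_i = <f, φ_i>, with φ_0 = 1, φ_1 = x, φ_2 = x^2.
G =
  [2, 0, 2/3]
  [0, 2/3, 0]
  [2/3, 0, 2/5],
b = (52/15, 8/15, 92/105).
Solving gives a_0 = 79/35, a_1 = 4/5, a_2 = -11/7, so
  g(x) = -11*x^2/7 + 4*x/5 + 79/35.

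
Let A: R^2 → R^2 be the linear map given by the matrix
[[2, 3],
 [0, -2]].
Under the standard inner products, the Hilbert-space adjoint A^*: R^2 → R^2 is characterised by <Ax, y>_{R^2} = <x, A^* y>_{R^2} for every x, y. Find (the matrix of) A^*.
A^* = A^T =
[[2, 0],
 [3, -2]]

For real matrices with standard dot products, the defining identity <Ax, y> = <x, A^* y> gives (Ax)^T y = x^T (A^*) y, i.e. x^T A^T y = x^T (A^*) y. Since this holds for all x, y, we must have A^* = A^T. Therefore
A^* =
[[2, 0],
 [3, -2]].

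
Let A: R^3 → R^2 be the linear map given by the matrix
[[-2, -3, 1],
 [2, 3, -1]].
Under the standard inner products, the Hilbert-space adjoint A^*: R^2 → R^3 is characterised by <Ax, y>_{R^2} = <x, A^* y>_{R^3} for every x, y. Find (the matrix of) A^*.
A^* = A^T =
[[-2, 2],
 [-3, 3],
 [1, -1]]

For real matrices with standard dot products, the defining identity <Ax, y> = <x, A^* y> gives (Ax)^T y = x^T (A^*) y, i.e. x^T A^T y = x^T (A^*) y. Since this holds for all x, y, we must have A^* = A^T. Therefore
A^* =
[[-2, 2],
 [-3, 3],
 [1, -1]].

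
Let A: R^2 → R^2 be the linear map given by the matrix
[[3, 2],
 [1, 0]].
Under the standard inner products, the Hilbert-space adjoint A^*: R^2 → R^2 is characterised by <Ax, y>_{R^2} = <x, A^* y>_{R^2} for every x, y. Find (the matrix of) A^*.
A^* = A^T =
[[3, 1],
 [2, 0]]

For real matrices with standard dot products, the defining identity <Ax, y> = <x, A^* y> gives (Ax)^T y = x^T (A^*) y, i.e. x^T A^T y = x^T (A^*) y. Since this holds for all x, y, we must have A^* = A^T. Therefore
A^* =
[[3, 1],
 [2, 0]].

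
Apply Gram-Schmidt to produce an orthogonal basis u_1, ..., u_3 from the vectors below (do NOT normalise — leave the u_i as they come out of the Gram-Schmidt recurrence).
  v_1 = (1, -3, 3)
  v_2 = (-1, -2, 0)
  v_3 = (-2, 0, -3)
Orthogonal basis:
  u_1 = (1, -3, 3)
  u_2 = (-24/19, -23/19, -15/19)
  u_3 = (9/35, -9/70, -3/14)

Apply the Gram-Schmidt recurrence
  u_1 = v_1
  u_i = v_i − Σ_{j<i} ((v_i · u_j) / (u_j · u_j)) · u_j.

Step by step this gives:
  u_1 = (1, -3, 3)
  u_2 = (-24/19, -23/19, -15/19)
  u_3 = (9/35, -9/70, -3/14)

Orthogonality check:
  u_2 · u_1 = 0 (should be 0)
  u_3 · u_1 = 0 (should be 0)
  u_3 · u_2 = 0 (should be 0)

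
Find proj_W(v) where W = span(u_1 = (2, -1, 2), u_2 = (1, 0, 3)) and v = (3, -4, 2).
proj_W(v) = (105/26, -34/13, 43/26)

Set up U = [u_1 | ... | u_2] ∈ R^(3×2). The projector onto W = col(U) is P = U (U^T U)^(-1) U^T.
Compute U^T U =
  [9, 8]
  [8, 10],
and U^T v = (14, 9).
Solve U^T U · c = U^T v for the coefficients: c = (34/13, -31/26). The projection is proj_W(v) = U c.
Check: (v - proj_W(v)) · u_1 = 0  (should be 0).
Check: (v - proj_W(v)) · u_2 = 0  (should be 0).
Result: proj_W(v) = (105/26, -34/13, 43/26).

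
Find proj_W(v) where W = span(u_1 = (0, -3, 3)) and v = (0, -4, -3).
proj_W(v) = (0, -1/2, 1/2)

Set up U = [u_1 | ... | u_1] ∈ R^(3×1). The projector onto W = col(U) is P = U (U^T U)^(-1) U^T.
Compute U^T U =
  [18],
and U^T v = (3).
Solve U^T U · c = U^T v for the coefficients: c = (1/6). The projection is proj_W(v) = U c.
Check: (v - proj_W(v)) · u_1 = 0  (should be 0).
Result: proj_W(v) = (0, -1/2, 1/2).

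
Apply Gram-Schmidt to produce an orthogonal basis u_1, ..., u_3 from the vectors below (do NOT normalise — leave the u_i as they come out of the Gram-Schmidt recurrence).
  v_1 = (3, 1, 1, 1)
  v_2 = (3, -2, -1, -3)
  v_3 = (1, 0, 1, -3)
Orthogonal basis:
  u_1 = (3, 1, 1, 1)
  u_2 = (9/4, -9/4, -5/4, -13/4)
  u_3 = (-30/89, 268/267, 406/267, -404/267)

Apply the Gram-Schmidt recurrence
  u_1 = v_1
  u_i = v_i − Σ_{j<i} ((v_i · u_j) / (u_j · u_j)) · u_j.

Step by step this gives:
  u_1 = (3, 1, 1, 1)
  u_2 = (9/4, -9/4, -5/4, -13/4)
  u_3 = (-30/89, 268/267, 406/267, -404/267)

Orthogonality check:
  u_2 · u_1 = 0 (should be 0)
  u_3 · u_1 = 0 (should be 0)
  u_3 · u_2 = 0 (should be 0)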